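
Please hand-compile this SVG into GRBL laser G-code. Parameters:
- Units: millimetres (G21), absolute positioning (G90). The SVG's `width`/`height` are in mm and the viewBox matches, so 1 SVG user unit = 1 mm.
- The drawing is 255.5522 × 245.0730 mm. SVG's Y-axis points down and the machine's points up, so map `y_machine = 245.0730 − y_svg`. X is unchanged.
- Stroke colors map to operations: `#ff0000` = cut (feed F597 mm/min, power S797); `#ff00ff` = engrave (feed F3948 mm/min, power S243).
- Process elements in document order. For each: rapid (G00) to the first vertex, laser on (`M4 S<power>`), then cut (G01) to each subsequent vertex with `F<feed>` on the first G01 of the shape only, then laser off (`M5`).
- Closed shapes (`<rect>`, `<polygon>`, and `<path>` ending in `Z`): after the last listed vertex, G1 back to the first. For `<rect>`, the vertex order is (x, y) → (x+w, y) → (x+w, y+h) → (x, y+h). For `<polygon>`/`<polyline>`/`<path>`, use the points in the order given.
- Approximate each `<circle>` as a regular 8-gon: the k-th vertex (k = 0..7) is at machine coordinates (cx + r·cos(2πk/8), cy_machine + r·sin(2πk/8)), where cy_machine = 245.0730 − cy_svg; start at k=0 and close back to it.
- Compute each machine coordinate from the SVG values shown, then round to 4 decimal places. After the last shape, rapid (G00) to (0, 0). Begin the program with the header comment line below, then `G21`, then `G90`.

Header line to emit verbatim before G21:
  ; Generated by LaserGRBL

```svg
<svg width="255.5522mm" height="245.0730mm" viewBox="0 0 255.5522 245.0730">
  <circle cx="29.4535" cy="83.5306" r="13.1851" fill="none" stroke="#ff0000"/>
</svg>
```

; Generated by LaserGRBL
G21
G90
G00 X42.6386 Y161.5424
M4 S797
G01 X38.7768 Y170.8657 F597
G01 X29.4535 Y174.7275
G01 X20.1302 Y170.8657
G01 X16.2684 Y161.5424
G01 X20.1302 Y152.2191
G01 X29.4535 Y148.3573
G01 X38.7768 Y152.2191
G01 X42.6386 Y161.5424
M5
G00 X0.0000 Y0.0000

viewBox `0 0 255.5522 245.0730` with mm width/height → 1 unit = 1 mm. Flip: y_m = 245.0730 − y_svg.

**Shape 1** — `<circle>` circle, stroke `#ff0000` → cut (S797, F597). Machine vertices: (42.6386,161.5424) → (38.7768,170.8657) → (29.4535,174.7275) → (20.1302,170.8657) → (16.2684,161.5424) → (20.1302,152.2191) → (29.4535,148.3573) → (38.7768,152.2191) → (42.6386,161.5424). Closed: final G1 returns to the first vertex.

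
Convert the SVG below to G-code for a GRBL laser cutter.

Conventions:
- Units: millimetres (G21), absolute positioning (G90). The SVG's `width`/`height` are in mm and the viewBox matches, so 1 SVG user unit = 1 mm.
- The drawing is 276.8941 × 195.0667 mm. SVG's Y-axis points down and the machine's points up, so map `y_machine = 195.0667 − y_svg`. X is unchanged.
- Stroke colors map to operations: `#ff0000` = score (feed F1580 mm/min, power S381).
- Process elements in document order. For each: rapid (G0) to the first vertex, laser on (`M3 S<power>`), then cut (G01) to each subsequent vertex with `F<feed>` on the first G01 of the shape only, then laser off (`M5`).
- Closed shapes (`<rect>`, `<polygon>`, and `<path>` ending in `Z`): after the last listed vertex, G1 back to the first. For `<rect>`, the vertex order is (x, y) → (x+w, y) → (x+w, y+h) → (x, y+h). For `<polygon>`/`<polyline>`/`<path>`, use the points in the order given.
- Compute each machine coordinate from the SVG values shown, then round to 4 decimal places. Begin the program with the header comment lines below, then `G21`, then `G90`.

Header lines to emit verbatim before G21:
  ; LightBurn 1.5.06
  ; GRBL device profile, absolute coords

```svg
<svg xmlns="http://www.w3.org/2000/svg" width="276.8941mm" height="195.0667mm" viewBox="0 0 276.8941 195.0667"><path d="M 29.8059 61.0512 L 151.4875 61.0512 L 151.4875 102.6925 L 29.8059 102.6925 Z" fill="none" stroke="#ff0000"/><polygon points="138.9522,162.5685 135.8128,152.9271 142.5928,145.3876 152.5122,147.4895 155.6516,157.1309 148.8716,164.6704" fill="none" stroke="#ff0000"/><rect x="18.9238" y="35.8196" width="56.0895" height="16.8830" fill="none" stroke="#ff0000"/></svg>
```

; LightBurn 1.5.06
; GRBL device profile, absolute coords
G21
G90
G0 X29.8059 Y134.0155
M3 S381
G01 X151.4875 Y134.0155 F1580
G01 X151.4875 Y92.3742
G01 X29.8059 Y92.3742
G01 X29.8059 Y134.0155
M5
G0 X138.9522 Y32.4982
M3 S381
G01 X135.8128 Y42.1396 F1580
G01 X142.5928 Y49.6791
G01 X152.5122 Y47.5772
G01 X155.6516 Y37.9358
G01 X148.8716 Y30.3963
G01 X138.9522 Y32.4982
M5
G0 X18.9238 Y159.2471
M3 S381
G01 X75.0133 Y159.2471 F1580
G01 X75.0133 Y142.3641
G01 X18.9238 Y142.3641
G01 X18.9238 Y159.2471
M5

viewBox `0 0 276.8941 195.0667` with mm width/height → 1 unit = 1 mm. Flip: y_m = 195.0667 − y_svg.

**Shape 1** — `<path>` rectangle, stroke `#ff0000` → score (S381, F1580). Machine vertices: (29.8059,134.0155) → (151.4875,134.0155) → (151.4875,92.3742) → (29.8059,92.3742) → (29.8059,134.0155). Closed: final G1 returns to the first vertex.

**Shape 2** — `<polygon>` regular polygon, stroke `#ff0000` → score (S381, F1580). Machine vertices: (138.9522,32.4982) → (135.8128,42.1396) → (142.5928,49.6791) → (152.5122,47.5772) → (155.6516,37.9358) → (148.8716,30.3963) → (138.9522,32.4982). Closed: final G1 returns to the first vertex.

**Shape 3** — `<rect>` rectangle, stroke `#ff0000` → score (S381, F1580). Machine vertices: (18.9238,159.2471) → (75.0133,159.2471) → (75.0133,142.3641) → (18.9238,142.3641) → (18.9238,159.2471). Closed: final G1 returns to the first vertex.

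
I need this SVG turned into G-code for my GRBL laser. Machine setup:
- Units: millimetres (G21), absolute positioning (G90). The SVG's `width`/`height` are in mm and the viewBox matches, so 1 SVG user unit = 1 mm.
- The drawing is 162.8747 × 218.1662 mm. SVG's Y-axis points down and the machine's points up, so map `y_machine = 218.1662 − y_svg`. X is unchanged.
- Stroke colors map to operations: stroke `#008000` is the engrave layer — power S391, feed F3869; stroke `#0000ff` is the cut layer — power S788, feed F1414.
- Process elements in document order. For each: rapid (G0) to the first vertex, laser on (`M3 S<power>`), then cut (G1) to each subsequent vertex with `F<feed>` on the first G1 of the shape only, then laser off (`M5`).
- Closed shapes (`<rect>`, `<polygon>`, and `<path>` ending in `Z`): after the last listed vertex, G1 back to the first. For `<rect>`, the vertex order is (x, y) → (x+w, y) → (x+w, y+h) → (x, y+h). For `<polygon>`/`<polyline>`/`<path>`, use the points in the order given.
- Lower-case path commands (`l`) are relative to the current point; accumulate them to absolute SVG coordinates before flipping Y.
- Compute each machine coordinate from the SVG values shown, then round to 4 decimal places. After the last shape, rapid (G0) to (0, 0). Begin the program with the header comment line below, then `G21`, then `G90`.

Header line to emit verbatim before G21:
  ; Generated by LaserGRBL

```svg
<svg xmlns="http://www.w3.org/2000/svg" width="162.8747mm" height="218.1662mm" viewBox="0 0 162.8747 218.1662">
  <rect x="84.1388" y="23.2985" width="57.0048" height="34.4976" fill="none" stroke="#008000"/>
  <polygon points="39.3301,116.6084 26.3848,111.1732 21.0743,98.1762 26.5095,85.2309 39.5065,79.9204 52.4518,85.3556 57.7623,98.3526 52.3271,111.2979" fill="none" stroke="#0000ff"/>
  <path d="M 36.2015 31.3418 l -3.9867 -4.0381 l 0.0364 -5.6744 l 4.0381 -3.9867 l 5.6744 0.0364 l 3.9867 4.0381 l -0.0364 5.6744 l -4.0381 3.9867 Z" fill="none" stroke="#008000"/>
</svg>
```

; Generated by LaserGRBL
G21
G90
G0 X84.1388 Y194.8677
M3 S391
G1 X141.1436 Y194.8677 F3869
G1 X141.1436 Y160.3701
G1 X84.1388 Y160.3701
G1 X84.1388 Y194.8677
M5
G0 X39.3301 Y101.5578
M3 S788
G1 X26.3848 Y106.9930 F1414
G1 X21.0743 Y119.9900
G1 X26.5095 Y132.9353
G1 X39.5065 Y138.2458
G1 X52.4518 Y132.8106
G1 X57.7623 Y119.8136
G1 X52.3271 Y106.8683
G1 X39.3301 Y101.5578
M5
G0 X36.2015 Y186.8244
M3 S391
G1 X32.2148 Y190.8625 F3869
G1 X32.2512 Y196.5369
G1 X36.2893 Y200.5236
G1 X41.9637 Y200.4872
G1 X45.9504 Y196.4491
G1 X45.9140 Y190.7747
G1 X41.8759 Y186.7880
G1 X36.2015 Y186.8244
M5
G0 X0.0000 Y0.0000

1 u = 1 mm; y_m = 218.1662 − y.

[1] `<rect>` rectangle, #008000→engrave S391 F3869: (84.1388,194.8677) → (141.1436,194.8677) → (141.1436,160.3701) → (84.1388,160.3701) → (84.1388,194.8677) (closed)

[2] `<polygon>` regular polygon, #0000ff→cut S788 F1414: (39.3301,101.5578) → (26.3848,106.9930) → (21.0743,119.9900) → (26.5095,132.9353) → (39.5065,138.2458) → (52.4518,132.8106) → (57.7623,119.8136) → (52.3271,106.8683) → (39.3301,101.5578) (closed)

[3] `<path>` regular polygon, #008000→engrave S391 F3869: (36.2015,186.8244) → (32.2148,190.8625) → (32.2512,196.5369) → (36.2893,200.5236) → (41.9637,200.4872) → (45.9504,196.4491) → (45.9140,190.7747) → (41.8759,186.7880) → (36.2015,186.8244) (closed)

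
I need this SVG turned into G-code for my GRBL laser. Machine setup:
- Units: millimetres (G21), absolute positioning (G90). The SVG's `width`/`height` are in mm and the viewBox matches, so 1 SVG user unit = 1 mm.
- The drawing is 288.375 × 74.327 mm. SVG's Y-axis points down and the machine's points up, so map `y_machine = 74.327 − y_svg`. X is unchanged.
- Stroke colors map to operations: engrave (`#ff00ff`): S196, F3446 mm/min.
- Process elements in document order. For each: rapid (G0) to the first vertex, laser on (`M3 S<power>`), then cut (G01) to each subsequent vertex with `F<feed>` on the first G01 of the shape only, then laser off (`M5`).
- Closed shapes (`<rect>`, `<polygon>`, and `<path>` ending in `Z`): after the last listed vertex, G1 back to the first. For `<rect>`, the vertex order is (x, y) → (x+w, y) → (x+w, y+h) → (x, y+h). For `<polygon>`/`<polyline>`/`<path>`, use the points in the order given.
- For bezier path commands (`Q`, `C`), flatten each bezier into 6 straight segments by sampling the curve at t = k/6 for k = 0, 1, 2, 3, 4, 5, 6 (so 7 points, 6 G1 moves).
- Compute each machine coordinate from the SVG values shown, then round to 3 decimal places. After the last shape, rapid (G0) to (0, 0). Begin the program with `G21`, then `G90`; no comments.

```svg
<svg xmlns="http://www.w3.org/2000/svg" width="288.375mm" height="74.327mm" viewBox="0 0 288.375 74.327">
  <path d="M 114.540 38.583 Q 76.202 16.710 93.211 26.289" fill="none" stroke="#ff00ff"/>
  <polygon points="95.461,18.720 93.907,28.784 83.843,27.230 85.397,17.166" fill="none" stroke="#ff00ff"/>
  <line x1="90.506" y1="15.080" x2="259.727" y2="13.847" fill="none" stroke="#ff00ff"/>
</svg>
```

1 u = 1 mm; y_m = 74.327 − y.

[1] `<path>` quadratic bezier, #ff00ff→engrave S196 F3446: (114.540,35.744) → (103.298,42.161) → (95.131,46.831) → (90.039,49.754) → (88.021,50.929) → (89.079,50.357) → (93.211,48.038)

[2] `<polygon>` regular polygon, #ff00ff→engrave S196 F3446: (95.461,55.607) → (93.907,45.543) → (83.843,47.097) → (85.397,57.161) → (95.461,55.607) (closed)

[3] `<line>` line segment, #ff00ff→engrave S196 F3446: (90.506,59.247) → (259.727,60.480)

G21
G90
G0 X114.540 Y35.744
M3 S196
G01 X103.298 Y42.161 F3446
G01 X95.131 Y46.831
G01 X90.039 Y49.754
G01 X88.021 Y50.929
G01 X89.079 Y50.357
G01 X93.211 Y48.038
M5
G0 X95.461 Y55.607
M3 S196
G01 X93.907 Y45.543 F3446
G01 X83.843 Y47.097
G01 X85.397 Y57.161
G01 X95.461 Y55.607
M5
G0 X90.506 Y59.247
M3 S196
G01 X259.727 Y60.480 F3446
M5
G0 X0.000 Y0.000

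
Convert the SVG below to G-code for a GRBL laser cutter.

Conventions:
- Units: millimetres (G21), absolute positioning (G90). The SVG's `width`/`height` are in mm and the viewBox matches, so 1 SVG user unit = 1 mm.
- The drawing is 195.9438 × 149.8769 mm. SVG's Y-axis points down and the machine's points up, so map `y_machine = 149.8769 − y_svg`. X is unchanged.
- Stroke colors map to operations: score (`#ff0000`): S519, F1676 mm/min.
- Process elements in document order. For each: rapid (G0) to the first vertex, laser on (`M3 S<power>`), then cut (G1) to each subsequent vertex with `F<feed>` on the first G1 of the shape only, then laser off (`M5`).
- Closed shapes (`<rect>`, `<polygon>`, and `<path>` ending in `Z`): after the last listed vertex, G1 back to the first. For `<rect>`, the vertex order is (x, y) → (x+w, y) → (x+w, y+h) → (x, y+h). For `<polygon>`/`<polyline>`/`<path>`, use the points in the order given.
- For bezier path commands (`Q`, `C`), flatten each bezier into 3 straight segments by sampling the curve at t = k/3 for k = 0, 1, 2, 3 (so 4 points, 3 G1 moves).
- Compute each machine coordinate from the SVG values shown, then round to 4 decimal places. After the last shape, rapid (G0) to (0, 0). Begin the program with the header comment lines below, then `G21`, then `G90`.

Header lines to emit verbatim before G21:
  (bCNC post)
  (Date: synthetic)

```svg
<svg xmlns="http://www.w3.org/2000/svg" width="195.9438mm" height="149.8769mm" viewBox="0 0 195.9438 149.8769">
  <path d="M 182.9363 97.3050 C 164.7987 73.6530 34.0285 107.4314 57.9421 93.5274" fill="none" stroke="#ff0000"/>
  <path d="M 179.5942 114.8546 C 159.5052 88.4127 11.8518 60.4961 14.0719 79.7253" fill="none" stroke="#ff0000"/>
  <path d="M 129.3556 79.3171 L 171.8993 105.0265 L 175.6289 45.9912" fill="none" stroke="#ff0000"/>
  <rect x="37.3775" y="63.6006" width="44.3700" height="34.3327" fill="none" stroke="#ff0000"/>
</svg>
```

(bCNC post)
(Date: synthetic)
G21
G90
G0 X182.9363 Y52.5719
M3 S519
G1 X137.1551 Y60.9735 F1676
G1 X75.6892 Y54.4466
G1 X57.9421 Y56.3495
M5
G0 X179.5942 Y35.0223
M3 S519
G1 X127.2592 Y60.1550 F1676
G1 X51.5342 Y75.4663
G1 X14.0719 Y70.1516
M5
G0 X129.3556 Y70.5598
M3 S519
G1 X171.8993 Y44.8504 F1676
G1 X175.6289 Y103.8857
M5
G0 X37.3775 Y86.2763
M3 S519
G1 X81.7475 Y86.2763 F1676
G1 X81.7475 Y51.9436
G1 X37.3775 Y51.9436
G1 X37.3775 Y86.2763
M5
G0 X0.0000 Y0.0000

viewBox `0 0 195.9438 149.8769` with mm width/height → 1 unit = 1 mm. Flip: y_m = 149.8769 − y_svg.

**Shape 1** — `<path>` cubic bezier, stroke `#ff0000` → score (S519, F1676). Control points (SVG): P0=(182.9363,97.3050), P1=(164.7987,73.6530), P2=(34.0285,107.4314), P3=(57.9421,93.5274); sampled at t=k/3. Machine vertices: (182.9363,52.5719) → (137.1551,60.9735) → (75.6892,54.4466) → (57.9421,56.3495). Open path.

**Shape 2** — `<path>` cubic bezier, stroke `#ff0000` → score (S519, F1676). Control points (SVG): P0=(179.5942,114.8546), P1=(159.5052,88.4127), P2=(11.8518,60.4961), P3=(14.0719,79.7253); sampled at t=k/3. Machine vertices: (179.5942,35.0223) → (127.2592,60.1550) → (51.5342,75.4663) → (14.0719,70.1516). Open path.

**Shape 3** — `<path>` open polyline, stroke `#ff0000` → score (S519, F1676). Machine vertices: (129.3556,70.5598) → (171.8993,44.8504) → (175.6289,103.8857). Open path.

**Shape 4** — `<rect>` rectangle, stroke `#ff0000` → score (S519, F1676). Machine vertices: (37.3775,86.2763) → (81.7475,86.2763) → (81.7475,51.9436) → (37.3775,51.9436) → (37.3775,86.2763). Closed: final G1 returns to the first vertex.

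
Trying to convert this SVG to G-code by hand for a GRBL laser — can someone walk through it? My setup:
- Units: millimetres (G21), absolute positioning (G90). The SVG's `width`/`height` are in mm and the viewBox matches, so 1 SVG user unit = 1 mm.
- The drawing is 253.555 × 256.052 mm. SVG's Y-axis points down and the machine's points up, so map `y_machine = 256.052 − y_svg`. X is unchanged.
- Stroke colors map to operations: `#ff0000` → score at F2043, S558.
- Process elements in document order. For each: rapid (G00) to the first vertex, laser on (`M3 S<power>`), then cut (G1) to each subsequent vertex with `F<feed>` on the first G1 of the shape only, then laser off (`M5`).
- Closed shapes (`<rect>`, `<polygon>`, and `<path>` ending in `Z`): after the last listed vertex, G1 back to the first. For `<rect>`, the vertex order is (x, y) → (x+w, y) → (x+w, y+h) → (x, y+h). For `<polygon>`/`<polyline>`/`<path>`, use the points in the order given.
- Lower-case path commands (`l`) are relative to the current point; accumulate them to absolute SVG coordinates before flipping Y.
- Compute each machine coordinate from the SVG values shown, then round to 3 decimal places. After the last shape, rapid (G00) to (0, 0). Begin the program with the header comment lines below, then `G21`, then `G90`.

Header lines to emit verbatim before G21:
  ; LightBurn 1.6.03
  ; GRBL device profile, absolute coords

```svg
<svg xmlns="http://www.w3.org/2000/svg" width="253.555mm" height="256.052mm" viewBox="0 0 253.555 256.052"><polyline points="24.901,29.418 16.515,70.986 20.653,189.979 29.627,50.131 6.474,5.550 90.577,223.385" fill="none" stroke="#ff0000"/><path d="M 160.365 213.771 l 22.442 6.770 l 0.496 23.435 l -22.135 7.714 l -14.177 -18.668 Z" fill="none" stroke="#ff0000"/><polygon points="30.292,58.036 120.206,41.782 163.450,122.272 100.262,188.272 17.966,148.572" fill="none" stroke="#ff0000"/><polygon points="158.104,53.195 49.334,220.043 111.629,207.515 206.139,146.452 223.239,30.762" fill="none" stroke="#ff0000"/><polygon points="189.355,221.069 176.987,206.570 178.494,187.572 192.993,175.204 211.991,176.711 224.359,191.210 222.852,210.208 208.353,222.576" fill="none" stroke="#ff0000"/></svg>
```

viewBox `0 0 253.555 256.052` with mm width/height → 1 unit = 1 mm. Flip: y_m = 256.052 − y_svg.

**Shape 1** — `<polyline>` open polyline, stroke `#ff0000` → score (S558, F2043). Machine vertices: (24.901,226.634) → (16.515,185.066) → (20.653,66.073) → (29.627,205.921) → (6.474,250.502) → (90.577,32.667). Open path.

**Shape 2** — `<path>` regular polygon, stroke `#ff0000` → score (S558, F2043). Machine vertices: (160.365,42.281) → (182.807,35.511) → (183.303,12.076) → (161.168,4.362) → (146.991,23.030) → (160.365,42.281). Closed: final G1 returns to the first vertex.

**Shape 3** — `<polygon>` regular polygon, stroke `#ff0000` → score (S558, F2043). Machine vertices: (30.292,198.016) → (120.206,214.270) → (163.450,133.780) → (100.262,67.780) → (17.966,107.480) → (30.292,198.016). Closed: final G1 returns to the first vertex.

**Shape 4** — `<polygon>` closed polygon, stroke `#ff0000` → score (S558, F2043). Machine vertices: (158.104,202.857) → (49.334,36.009) → (111.629,48.537) → (206.139,109.600) → (223.239,225.290) → (158.104,202.857). Closed: final G1 returns to the first vertex.

**Shape 5** — `<polygon>` regular polygon, stroke `#ff0000` → score (S558, F2043). Machine vertices: (189.355,34.983) → (176.987,49.482) → (178.494,68.480) → (192.993,80.848) → (211.991,79.341) → (224.359,64.842) → (222.852,45.844) → (208.353,33.476) → (189.355,34.983). Closed: final G1 returns to the first vertex.

; LightBurn 1.6.03
; GRBL device profile, absolute coords
G21
G90
G00 X24.901 Y226.634
M3 S558
G1 X16.515 Y185.066 F2043
G1 X20.653 Y66.073
G1 X29.627 Y205.921
G1 X6.474 Y250.502
G1 X90.577 Y32.667
M5
G00 X160.365 Y42.281
M3 S558
G1 X182.807 Y35.511 F2043
G1 X183.303 Y12.076
G1 X161.168 Y4.362
G1 X146.991 Y23.030
G1 X160.365 Y42.281
M5
G00 X30.292 Y198.016
M3 S558
G1 X120.206 Y214.270 F2043
G1 X163.450 Y133.780
G1 X100.262 Y67.780
G1 X17.966 Y107.480
G1 X30.292 Y198.016
M5
G00 X158.104 Y202.857
M3 S558
G1 X49.334 Y36.009 F2043
G1 X111.629 Y48.537
G1 X206.139 Y109.600
G1 X223.239 Y225.290
G1 X158.104 Y202.857
M5
G00 X189.355 Y34.983
M3 S558
G1 X176.987 Y49.482 F2043
G1 X178.494 Y68.480
G1 X192.993 Y80.848
G1 X211.991 Y79.341
G1 X224.359 Y64.842
G1 X222.852 Y45.844
G1 X208.353 Y33.476
G1 X189.355 Y34.983
M5
G00 X0.000 Y0.000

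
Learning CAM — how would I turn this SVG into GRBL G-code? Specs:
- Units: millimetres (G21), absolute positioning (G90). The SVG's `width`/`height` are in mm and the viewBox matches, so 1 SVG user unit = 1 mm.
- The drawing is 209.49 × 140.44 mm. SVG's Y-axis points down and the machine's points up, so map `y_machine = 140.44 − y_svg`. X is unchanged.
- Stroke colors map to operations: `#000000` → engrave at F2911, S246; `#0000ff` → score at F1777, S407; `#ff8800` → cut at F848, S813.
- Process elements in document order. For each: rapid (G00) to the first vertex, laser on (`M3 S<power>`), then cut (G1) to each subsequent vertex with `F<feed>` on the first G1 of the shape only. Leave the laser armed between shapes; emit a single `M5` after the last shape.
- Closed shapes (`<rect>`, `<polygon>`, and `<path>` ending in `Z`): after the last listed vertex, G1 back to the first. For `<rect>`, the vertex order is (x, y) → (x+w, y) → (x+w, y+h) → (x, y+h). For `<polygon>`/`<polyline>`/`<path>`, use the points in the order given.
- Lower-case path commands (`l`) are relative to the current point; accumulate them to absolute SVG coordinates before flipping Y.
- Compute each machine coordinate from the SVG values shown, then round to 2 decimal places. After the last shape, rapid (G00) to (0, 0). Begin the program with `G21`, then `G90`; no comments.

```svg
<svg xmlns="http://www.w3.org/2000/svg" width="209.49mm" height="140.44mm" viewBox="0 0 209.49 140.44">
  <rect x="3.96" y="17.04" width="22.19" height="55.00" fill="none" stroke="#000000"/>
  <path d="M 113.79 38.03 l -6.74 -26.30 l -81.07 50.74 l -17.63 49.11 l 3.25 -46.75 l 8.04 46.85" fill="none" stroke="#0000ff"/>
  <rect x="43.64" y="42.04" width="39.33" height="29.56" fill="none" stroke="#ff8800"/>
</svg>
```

Since the viewBox matches the mm dimensions, user units are millimetres directly. The only transform is the Y-flip y_m = 140.44 − y_svg.

Shape 1 is a rectangle drawn with `<rect>`. Its stroke #000000 means engrave at S246, F2911. After flipping Y the toolpath is (3.96,123.40) → (26.15,123.40) → (26.15,68.40) → (3.96,68.40) → (3.96,123.40), returning to the start.

Shape 2 is a open polyline drawn with `<path>`. Its stroke #0000ff means score at S407, F1777. After flipping Y the toolpath is (113.79,102.41) → (107.05,128.71) → (25.98,77.97) → (8.35,28.86) → (11.60,75.61) → (19.64,28.76).

Shape 3 is a rectangle drawn with `<rect>`. Its stroke #ff8800 means cut at S813, F848. After flipping Y the toolpath is (43.64,98.40) → (82.97,98.40) → (82.97,68.84) → (43.64,68.84) → (43.64,98.40), returning to the start.

G21
G90
G00 X3.96 Y123.40
M3 S246
G1 X26.15 Y123.40 F2911
G1 X26.15 Y68.40
G1 X3.96 Y68.40
G1 X3.96 Y123.40
G00 X113.79 Y102.41
M3 S407
G1 X107.05 Y128.71 F1777
G1 X25.98 Y77.97
G1 X8.35 Y28.86
G1 X11.60 Y75.61
G1 X19.64 Y28.76
G00 X43.64 Y98.40
M3 S813
G1 X82.97 Y98.40 F848
G1 X82.97 Y68.84
G1 X43.64 Y68.84
G1 X43.64 Y98.40
M5
G00 X0.00 Y0.00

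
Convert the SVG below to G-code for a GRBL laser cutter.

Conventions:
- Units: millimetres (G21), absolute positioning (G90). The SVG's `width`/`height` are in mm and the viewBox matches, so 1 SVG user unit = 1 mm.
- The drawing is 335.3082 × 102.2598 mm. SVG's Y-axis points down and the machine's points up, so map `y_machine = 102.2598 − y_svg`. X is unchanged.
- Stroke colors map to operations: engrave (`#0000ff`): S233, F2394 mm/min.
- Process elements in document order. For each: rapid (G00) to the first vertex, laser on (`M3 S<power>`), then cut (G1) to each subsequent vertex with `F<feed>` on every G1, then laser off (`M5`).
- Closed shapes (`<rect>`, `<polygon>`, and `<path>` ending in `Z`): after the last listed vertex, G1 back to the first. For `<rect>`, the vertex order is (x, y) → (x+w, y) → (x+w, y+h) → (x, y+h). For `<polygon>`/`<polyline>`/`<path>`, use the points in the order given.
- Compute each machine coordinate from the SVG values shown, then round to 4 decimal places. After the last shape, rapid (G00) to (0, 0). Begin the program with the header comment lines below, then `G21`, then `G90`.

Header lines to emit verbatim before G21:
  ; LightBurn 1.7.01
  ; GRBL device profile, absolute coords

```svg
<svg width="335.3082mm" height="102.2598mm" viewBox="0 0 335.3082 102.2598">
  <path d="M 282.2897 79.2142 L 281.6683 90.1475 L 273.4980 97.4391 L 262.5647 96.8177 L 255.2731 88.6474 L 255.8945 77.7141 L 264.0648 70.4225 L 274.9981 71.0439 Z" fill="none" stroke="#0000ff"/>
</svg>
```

viewBox `0 0 335.3082 102.2598` with mm width/height → 1 unit = 1 mm. Flip: y_m = 102.2598 − y_svg.

**Shape 1** — `<path>` regular polygon, stroke `#0000ff` → engrave (S233, F2394). Machine vertices: (282.2897,23.0456) → (281.6683,12.1123) → (273.4980,4.8207) → (262.5647,5.4421) → (255.2731,13.6124) → (255.8945,24.5457) → (264.0648,31.8373) → (274.9981,31.2159) → (282.2897,23.0456). Closed: final G1 returns to the first vertex.

; LightBurn 1.7.01
; GRBL device profile, absolute coords
G21
G90
G00 X282.2897 Y23.0456
M3 S233
G1 X281.6683 Y12.1123 F2394
G1 X273.4980 Y4.8207 F2394
G1 X262.5647 Y5.4421 F2394
G1 X255.2731 Y13.6124 F2394
G1 X255.8945 Y24.5457 F2394
G1 X264.0648 Y31.8373 F2394
G1 X274.9981 Y31.2159 F2394
G1 X282.2897 Y23.0456 F2394
M5
G00 X0.0000 Y0.0000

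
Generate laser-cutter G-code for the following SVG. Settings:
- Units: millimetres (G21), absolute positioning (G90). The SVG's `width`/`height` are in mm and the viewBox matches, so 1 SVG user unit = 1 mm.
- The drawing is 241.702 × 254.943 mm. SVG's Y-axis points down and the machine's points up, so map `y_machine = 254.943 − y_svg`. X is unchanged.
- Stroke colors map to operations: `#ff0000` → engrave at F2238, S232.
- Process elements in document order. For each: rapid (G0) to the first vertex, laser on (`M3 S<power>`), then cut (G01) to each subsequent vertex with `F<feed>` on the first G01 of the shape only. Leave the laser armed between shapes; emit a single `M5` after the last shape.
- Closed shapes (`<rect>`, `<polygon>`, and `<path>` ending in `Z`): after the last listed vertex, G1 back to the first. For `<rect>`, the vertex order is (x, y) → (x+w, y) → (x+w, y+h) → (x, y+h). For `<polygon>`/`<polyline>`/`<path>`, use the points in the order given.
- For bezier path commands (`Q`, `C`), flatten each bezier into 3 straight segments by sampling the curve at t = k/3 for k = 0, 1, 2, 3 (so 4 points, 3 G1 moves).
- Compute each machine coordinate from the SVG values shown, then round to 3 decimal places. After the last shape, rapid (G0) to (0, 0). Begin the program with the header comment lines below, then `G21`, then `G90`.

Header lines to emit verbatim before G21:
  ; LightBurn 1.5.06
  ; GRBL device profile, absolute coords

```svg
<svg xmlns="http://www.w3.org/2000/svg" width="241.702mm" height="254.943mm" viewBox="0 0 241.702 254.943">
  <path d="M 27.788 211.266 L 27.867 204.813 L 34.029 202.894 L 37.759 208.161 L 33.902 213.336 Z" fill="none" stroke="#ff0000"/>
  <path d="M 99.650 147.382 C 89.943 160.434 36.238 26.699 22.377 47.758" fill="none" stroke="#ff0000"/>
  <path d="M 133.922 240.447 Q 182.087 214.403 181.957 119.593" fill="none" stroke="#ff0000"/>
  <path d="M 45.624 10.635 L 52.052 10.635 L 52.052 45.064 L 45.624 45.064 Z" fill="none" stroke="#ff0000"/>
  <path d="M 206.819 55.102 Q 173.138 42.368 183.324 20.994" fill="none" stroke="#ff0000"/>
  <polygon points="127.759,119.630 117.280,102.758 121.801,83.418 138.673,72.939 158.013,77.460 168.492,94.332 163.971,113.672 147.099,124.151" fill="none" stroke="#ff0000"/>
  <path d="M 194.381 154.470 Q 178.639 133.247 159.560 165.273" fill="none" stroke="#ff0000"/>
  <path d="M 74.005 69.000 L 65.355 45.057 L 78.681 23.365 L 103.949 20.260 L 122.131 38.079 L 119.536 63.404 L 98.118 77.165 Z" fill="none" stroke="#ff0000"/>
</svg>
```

Since the viewBox matches the mm dimensions, user units are millimetres directly. The only transform is the Y-flip y_m = 254.943 − y_svg.

Shape 1 is a regular polygon drawn with `<path>`. Its stroke #ff0000 means engrave at S232, F2238. After flipping Y the toolpath is (27.788,43.677) → (27.867,50.130) → (34.029,52.049) → (37.759,46.782) → (33.902,41.607) → (27.788,43.677), returning to the start.

Shape 2 is a cubic bezier drawn with `<path>`. Its stroke #ff0000 means engrave at S232, F2238. After flipping Y the toolpath is (99.650,107.561) → (78.382,132.268) → (46.414,187.816) → (22.377,207.185).

Shape 3 is a quadratic bezier drawn with `<path>`. Its stroke #ff0000 means engrave at S232, F2238. After flipping Y the toolpath is (133.922,14.496) → (160.666,39.499) → (176.678,79.784) → (181.957,135.350).

Shape 4 is a rectangle drawn with `<path>`. Its stroke #ff0000 means engrave at S232, F2238. After flipping Y the toolpath is (45.624,244.308) → (52.052,244.308) → (52.052,209.879) → (45.624,209.879) → (45.624,244.308), returning to the start.

Shape 5 is a quadratic bezier drawn with `<path>`. Its stroke #ff0000 means engrave at S232, F2238. After flipping Y the toolpath is (206.819,199.841) → (189.239,209.290) → (181.407,220.660) → (183.324,233.949).

Shape 6 is a regular polygon drawn with `<polygon>`. Its stroke #ff0000 means engrave at S232, F2238. After flipping Y the toolpath is (127.759,135.313) → (117.280,152.185) → (121.801,171.525) → (138.673,182.004) → (158.013,177.483) → (168.492,160.611) → (163.971,141.271) → (147.099,130.792) → (127.759,135.313), returning to the start.

Shape 7 is a quadratic bezier drawn with `<path>`. Its stroke #ff0000 means engrave at S232, F2238. After flipping Y the toolpath is (194.381,100.473) → (183.516,108.705) → (171.909,105.104) → (159.560,89.670).

Shape 8 is a regular polygon drawn with `<path>`. Its stroke #ff0000 means engrave at S232, F2238. After flipping Y the toolpath is (74.005,185.943) → (65.355,209.886) → (78.681,231.578) → (103.949,234.683) → (122.131,216.864) → (119.536,191.539) → (98.118,177.778) → (74.005,185.943), returning to the start.

; LightBurn 1.5.06
; GRBL device profile, absolute coords
G21
G90
G0 X27.788 Y43.677
M3 S232
G01 X27.867 Y50.130 F2238
G01 X34.029 Y52.049
G01 X37.759 Y46.782
G01 X33.902 Y41.607
G01 X27.788 Y43.677
G0 X99.650 Y107.561
M3 S232
G01 X78.382 Y132.268 F2238
G01 X46.414 Y187.816
G01 X22.377 Y207.185
G0 X133.922 Y14.496
M3 S232
G01 X160.666 Y39.499 F2238
G01 X176.678 Y79.784
G01 X181.957 Y135.350
G0 X45.624 Y244.308
M3 S232
G01 X52.052 Y244.308 F2238
G01 X52.052 Y209.879
G01 X45.624 Y209.879
G01 X45.624 Y244.308
G0 X206.819 Y199.841
M3 S232
G01 X189.239 Y209.290 F2238
G01 X181.407 Y220.660
G01 X183.324 Y233.949
G0 X127.759 Y135.313
M3 S232
G01 X117.280 Y152.185 F2238
G01 X121.801 Y171.525
G01 X138.673 Y182.004
G01 X158.013 Y177.483
G01 X168.492 Y160.611
G01 X163.971 Y141.271
G01 X147.099 Y130.792
G01 X127.759 Y135.313
G0 X194.381 Y100.473
M3 S232
G01 X183.516 Y108.705 F2238
G01 X171.909 Y105.104
G01 X159.560 Y89.670
G0 X74.005 Y185.943
M3 S232
G01 X65.355 Y209.886 F2238
G01 X78.681 Y231.578
G01 X103.949 Y234.683
G01 X122.131 Y216.864
G01 X119.536 Y191.539
G01 X98.118 Y177.778
G01 X74.005 Y185.943
M5
G0 X0.000 Y0.000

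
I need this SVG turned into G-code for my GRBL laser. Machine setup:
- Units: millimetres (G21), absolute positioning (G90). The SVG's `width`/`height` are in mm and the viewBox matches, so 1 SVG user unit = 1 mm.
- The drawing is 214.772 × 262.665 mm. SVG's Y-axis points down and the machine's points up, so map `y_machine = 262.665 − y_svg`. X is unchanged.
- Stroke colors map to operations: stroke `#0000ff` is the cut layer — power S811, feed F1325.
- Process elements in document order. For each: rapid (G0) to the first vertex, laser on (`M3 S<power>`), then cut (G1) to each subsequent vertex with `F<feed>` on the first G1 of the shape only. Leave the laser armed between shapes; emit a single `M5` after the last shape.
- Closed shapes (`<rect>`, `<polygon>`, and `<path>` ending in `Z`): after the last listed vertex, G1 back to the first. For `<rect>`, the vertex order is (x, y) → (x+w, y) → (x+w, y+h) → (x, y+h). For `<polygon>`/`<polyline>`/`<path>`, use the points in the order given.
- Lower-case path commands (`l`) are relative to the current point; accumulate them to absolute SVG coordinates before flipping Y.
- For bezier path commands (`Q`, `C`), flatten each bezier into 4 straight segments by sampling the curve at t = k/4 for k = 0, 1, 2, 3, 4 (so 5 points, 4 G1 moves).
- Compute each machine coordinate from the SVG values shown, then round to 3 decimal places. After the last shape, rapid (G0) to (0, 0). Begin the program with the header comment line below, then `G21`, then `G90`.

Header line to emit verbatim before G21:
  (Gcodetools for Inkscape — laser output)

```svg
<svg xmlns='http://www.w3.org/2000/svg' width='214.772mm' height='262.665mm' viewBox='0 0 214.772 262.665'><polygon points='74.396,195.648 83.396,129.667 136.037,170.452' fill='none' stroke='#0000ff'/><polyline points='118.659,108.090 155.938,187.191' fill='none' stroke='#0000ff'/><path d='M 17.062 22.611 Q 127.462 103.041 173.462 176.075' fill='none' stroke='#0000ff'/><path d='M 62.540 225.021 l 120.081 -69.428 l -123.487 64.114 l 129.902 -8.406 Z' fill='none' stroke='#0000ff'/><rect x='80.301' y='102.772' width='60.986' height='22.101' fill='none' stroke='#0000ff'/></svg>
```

1 u = 1 mm; y_m = 262.665 − y.

[1] `<polygon>` regular polygon, #0000ff→cut S811 F1325: (74.396,67.017) → (83.396,132.998) → (136.037,92.213) → (74.396,67.017) (closed)

[2] `<polyline>` line segment, #0000ff→cut S811 F1325: (118.659,154.575) → (155.938,75.474)

[3] `<path>` quadratic bezier, #0000ff→cut S811 F1325: (17.062,240.054) → (68.237,200.301) → (111.362,161.473) → (146.437,123.569) → (173.462,86.590)

[4] `<path>` closed polygon, #0000ff→cut S811 F1325: (62.540,37.644) → (182.621,107.072) → (59.134,42.958) → (189.036,51.364) → (62.540,37.644) (closed)

[5] `<rect>` rectangle, #0000ff→cut S811 F1325: (80.301,159.893) → (141.287,159.893) → (141.287,137.792) → (80.301,137.792) → (80.301,159.893) (closed)

(Gcodetools for Inkscape — laser output)
G21
G90
G0 X74.396 Y67.017
M3 S811
G1 X83.396 Y132.998 F1325
G1 X136.037 Y92.213
G1 X74.396 Y67.017
G0 X118.659 Y154.575
M3 S811
G1 X155.938 Y75.474 F1325
G0 X17.062 Y240.054
M3 S811
G1 X68.237 Y200.301 F1325
G1 X111.362 Y161.473
G1 X146.437 Y123.569
G1 X173.462 Y86.590
G0 X62.540 Y37.644
M3 S811
G1 X182.621 Y107.072 F1325
G1 X59.134 Y42.958
G1 X189.036 Y51.364
G1 X62.540 Y37.644
G0 X80.301 Y159.893
M3 S811
G1 X141.287 Y159.893 F1325
G1 X141.287 Y137.792
G1 X80.301 Y137.792
G1 X80.301 Y159.893
M5
G0 X0.000 Y0.000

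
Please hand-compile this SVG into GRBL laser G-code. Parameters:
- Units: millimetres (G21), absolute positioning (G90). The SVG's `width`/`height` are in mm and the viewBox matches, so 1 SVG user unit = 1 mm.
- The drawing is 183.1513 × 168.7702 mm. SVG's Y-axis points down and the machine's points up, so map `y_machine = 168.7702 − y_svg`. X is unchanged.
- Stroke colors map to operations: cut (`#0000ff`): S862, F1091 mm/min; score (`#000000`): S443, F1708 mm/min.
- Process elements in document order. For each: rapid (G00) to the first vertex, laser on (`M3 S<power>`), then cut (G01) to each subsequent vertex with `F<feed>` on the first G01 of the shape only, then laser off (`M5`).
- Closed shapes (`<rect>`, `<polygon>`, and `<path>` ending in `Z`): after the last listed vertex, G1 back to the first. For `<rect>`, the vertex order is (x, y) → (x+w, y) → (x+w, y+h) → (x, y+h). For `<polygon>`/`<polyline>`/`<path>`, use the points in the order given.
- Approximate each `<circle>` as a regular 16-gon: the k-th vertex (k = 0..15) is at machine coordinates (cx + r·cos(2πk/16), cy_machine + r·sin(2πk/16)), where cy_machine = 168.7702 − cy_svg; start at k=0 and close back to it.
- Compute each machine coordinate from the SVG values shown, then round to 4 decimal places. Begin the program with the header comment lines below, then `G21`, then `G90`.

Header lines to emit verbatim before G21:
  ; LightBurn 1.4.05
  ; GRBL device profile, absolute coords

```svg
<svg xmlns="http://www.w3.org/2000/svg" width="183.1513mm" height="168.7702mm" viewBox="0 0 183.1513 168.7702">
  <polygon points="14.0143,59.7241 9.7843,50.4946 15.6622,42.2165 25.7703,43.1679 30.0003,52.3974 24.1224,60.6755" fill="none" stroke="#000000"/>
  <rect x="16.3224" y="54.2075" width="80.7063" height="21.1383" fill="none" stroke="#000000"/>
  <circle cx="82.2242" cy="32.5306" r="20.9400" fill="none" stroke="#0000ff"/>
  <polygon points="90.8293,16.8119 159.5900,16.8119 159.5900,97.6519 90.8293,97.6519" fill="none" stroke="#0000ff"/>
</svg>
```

; LightBurn 1.4.05
; GRBL device profile, absolute coords
G21
G90
G00 X14.0143 Y109.0461
M3 S443
G01 X9.7843 Y118.2756 F1708
G01 X15.6622 Y126.5537
G01 X25.7703 Y125.6023
G01 X30.0003 Y116.3728
G01 X24.1224 Y108.0947
G01 X14.0143 Y109.0461
M5
G00 X16.3224 Y114.5627
M3 S443
G01 X97.0287 Y114.5627 F1708
G01 X97.0287 Y93.4244
G01 X16.3224 Y93.4244
G01 X16.3224 Y114.5627
M5
G00 X103.1642 Y136.2396
M3 S862
G01 X101.5702 Y144.2530 F1091
G01 X97.0310 Y151.0464
G01 X90.2376 Y155.5856
G01 X82.2242 Y157.1796
G01 X74.2108 Y155.5856
G01 X67.4174 Y151.0464
G01 X62.8782 Y144.2530
G01 X61.2842 Y136.2396
G01 X62.8782 Y128.2262
G01 X67.4174 Y121.4328
G01 X74.2108 Y116.8936
G01 X82.2242 Y115.2996
G01 X90.2376 Y116.8936
G01 X97.0310 Y121.4328
G01 X101.5702 Y128.2262
G01 X103.1642 Y136.2396
M5
G00 X90.8293 Y151.9583
M3 S862
G01 X159.5900 Y151.9583 F1091
G01 X159.5900 Y71.1183
G01 X90.8293 Y71.1183
G01 X90.8293 Y151.9583
M5

1 u = 1 mm; y_m = 168.7702 − y.

[1] `<polygon>` regular polygon, #000000→score S443 F1708: (14.0143,109.0461) → (9.7843,118.2756) → (15.6622,126.5537) → (25.7703,125.6023) → (30.0003,116.3728) → (24.1224,108.0947) → (14.0143,109.0461) (closed)

[2] `<rect>` rectangle, #000000→score S443 F1708: (16.3224,114.5627) → (97.0287,114.5627) → (97.0287,93.4244) → (16.3224,93.4244) → (16.3224,114.5627) (closed)

[3] `<circle>` circle, #0000ff→cut S862 F1091: (103.1642,136.2396) → (101.5702,144.2530) → (97.0310,151.0464) → (90.2376,155.5856) → (82.2242,157.1796) → (74.2108,155.5856) → (67.4174,151.0464) → (62.8782,144.2530) → (61.2842,136.2396) → (62.8782,128.2262) → (67.4174,121.4328) → (74.2108,116.8936) → (82.2242,115.2996) → (90.2376,116.8936) → (97.0310,121.4328) → (101.5702,128.2262) → (103.1642,136.2396) (closed)

[4] `<polygon>` rectangle, #0000ff→cut S862 F1091: (90.8293,151.9583) → (159.5900,151.9583) → (159.5900,71.1183) → (90.8293,71.1183) → (90.8293,151.9583) (closed)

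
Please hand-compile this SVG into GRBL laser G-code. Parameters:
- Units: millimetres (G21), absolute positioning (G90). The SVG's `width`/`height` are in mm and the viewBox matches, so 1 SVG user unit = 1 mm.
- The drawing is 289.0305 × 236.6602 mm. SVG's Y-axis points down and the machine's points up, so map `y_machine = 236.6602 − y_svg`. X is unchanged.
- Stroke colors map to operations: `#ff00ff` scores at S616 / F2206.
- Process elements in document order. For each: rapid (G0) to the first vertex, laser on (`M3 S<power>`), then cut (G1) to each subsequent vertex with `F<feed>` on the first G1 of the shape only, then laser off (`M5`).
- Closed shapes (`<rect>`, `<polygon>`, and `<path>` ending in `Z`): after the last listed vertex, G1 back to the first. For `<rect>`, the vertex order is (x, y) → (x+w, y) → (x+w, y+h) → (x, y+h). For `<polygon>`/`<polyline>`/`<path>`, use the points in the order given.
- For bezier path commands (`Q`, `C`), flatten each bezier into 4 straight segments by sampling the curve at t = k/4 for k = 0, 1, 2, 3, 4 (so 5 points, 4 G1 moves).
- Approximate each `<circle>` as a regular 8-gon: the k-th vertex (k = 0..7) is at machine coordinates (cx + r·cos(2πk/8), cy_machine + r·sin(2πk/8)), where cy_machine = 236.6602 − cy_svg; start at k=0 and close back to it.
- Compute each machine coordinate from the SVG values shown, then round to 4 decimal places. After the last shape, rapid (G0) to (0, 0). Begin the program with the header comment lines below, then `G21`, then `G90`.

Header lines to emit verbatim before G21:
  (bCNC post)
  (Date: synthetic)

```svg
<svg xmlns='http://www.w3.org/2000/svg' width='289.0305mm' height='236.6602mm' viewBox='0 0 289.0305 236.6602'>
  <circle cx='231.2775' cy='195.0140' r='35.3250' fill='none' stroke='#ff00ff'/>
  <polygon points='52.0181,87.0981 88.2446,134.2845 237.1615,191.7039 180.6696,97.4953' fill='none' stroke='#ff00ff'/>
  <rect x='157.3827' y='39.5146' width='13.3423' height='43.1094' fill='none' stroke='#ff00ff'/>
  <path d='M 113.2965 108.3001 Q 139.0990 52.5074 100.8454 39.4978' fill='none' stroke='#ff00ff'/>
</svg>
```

(bCNC post)
(Date: synthetic)
G21
G90
G0 X266.6025 Y41.6462
M3 S616
G1 X256.2560 Y66.6247 F2206
G1 X231.2775 Y76.9712
G1 X206.2990 Y66.6247
G1 X195.9525 Y41.6462
G1 X206.2990 Y16.6677
G1 X231.2775 Y6.3212
G1 X256.2560 Y16.6677
G1 X266.6025 Y41.6462
M5
G0 X52.0181 Y149.5621
M3 S616
G1 X88.2446 Y102.3757 F2206
G1 X237.1615 Y44.9563
G1 X180.6696 Y139.1649
G1 X52.0181 Y149.5621
M5
G0 X157.3827 Y197.1456
M3 S616
G1 X170.7250 Y197.1456 F2206
G1 X170.7250 Y154.0362
G1 X157.3827 Y154.0362
G1 X157.3827 Y197.1456
M5
G0 X113.2965 Y128.3601
M3 S616
G1 X122.1942 Y153.5825 F2206
G1 X123.0850 Y173.4570
G1 X115.9687 Y187.9837
G1 X100.8454 Y197.1624
M5
G0 X0.0000 Y0.0000

viewBox `0 0 289.0305 236.6602` with mm width/height → 1 unit = 1 mm. Flip: y_m = 236.6602 − y_svg.

**Shape 1** — `<circle>` circle, stroke `#ff00ff` → score (S616, F2206). Machine vertices: (266.6025,41.6462) → (256.2560,66.6247) → (231.2775,76.9712) → (206.2990,66.6247) → (195.9525,41.6462) → (206.2990,16.6677) → (231.2775,6.3212) → (256.2560,16.6677) → (266.6025,41.6462). Closed: final G1 returns to the first vertex.

**Shape 2** — `<polygon>` closed polygon, stroke `#ff00ff` → score (S616, F2206). Machine vertices: (52.0181,149.5621) → (88.2446,102.3757) → (237.1615,44.9563) → (180.6696,139.1649) → (52.0181,149.5621). Closed: final G1 returns to the first vertex.

**Shape 3** — `<rect>` rectangle, stroke `#ff00ff` → score (S616, F2206). Machine vertices: (157.3827,197.1456) → (170.7250,197.1456) → (170.7250,154.0362) → (157.3827,154.0362) → (157.3827,197.1456). Closed: final G1 returns to the first vertex.

**Shape 4** — `<path>` quadratic bezier, stroke `#ff00ff` → score (S616, F2206). Control points (SVG): P0=(113.2965,108.3001), P1=(139.0990,52.5074), P2=(100.8454,39.4978); sampled at t=k/4. Machine vertices: (113.2965,128.3601) → (122.1942,153.5825) → (123.0850,173.4570) → (115.9687,187.9837) → (100.8454,197.1624). Open path.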